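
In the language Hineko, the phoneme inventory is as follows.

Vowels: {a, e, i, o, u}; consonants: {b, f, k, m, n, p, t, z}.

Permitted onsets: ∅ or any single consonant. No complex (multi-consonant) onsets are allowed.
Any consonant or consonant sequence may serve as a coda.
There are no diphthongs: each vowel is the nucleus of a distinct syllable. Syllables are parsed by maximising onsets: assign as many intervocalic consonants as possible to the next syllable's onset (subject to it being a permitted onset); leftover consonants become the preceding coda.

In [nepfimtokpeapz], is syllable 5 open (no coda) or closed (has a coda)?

closed

The vowels are e, i, o, e, a — 5 nuclei, so 5 syllables.
V1 /e/ – V2 /i/: /pf/; trying suffixes from longest down, /f/ is the first permitted one, so coda /p/ | onset /f/.
V2 /i/ – V3 /o/: /mt/; trying suffixes from longest down, /t/ is the first permitted one, so coda /m/ | onset /t/.
V3 /o/ – V4 /e/: /kp/ — longest licit onset from the right is /p/, leaving /k/ as coda.
V4 /e/ – V5 /a/: nothing intervenes; syllable break is V.V.
Result: nep.fim.tok.pe.apz.
Syllable 5 is /apz/ with coda /pz/, so it is closed.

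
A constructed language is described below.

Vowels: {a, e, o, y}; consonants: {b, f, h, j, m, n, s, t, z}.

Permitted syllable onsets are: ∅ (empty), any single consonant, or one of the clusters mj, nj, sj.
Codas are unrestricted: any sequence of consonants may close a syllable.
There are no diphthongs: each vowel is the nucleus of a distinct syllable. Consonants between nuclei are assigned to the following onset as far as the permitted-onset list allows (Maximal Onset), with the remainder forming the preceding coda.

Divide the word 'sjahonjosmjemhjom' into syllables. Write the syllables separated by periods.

Vowels present: a, o, o, e, o; each is a nucleus, giving 5 syllables.
/a…o/ gap (V1→V2): /h/ → onset of the next syllable (single consonants are always licit onsets).
/o…o/ gap (V2→V3): cluster /nj/ — /nj/ is itself a permitted onset, so the whole cluster goes right; preceding coda = ∅.
/o…e/ gap (V3→V4): /smj/ splits as /s/ + /mj/ (/mj/ is the longest suffix that is a licit onset).
/e…o/ gap (V4→V5): cluster /mhj/ — the longest permitted-onset suffix is /j/; onset = /j/, preceding coda = /mh/.

sja.ho.njos.mjemh.jom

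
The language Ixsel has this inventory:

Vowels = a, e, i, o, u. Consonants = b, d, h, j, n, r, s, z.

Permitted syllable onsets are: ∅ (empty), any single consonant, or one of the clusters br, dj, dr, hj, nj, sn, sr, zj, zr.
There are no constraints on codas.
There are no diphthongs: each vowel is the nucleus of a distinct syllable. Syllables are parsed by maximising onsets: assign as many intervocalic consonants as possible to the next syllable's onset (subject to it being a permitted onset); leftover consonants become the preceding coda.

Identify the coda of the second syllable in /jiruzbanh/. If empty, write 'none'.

z

The vowels are i, u, a — 3 nuclei, so 3 syllables.
/i…u/ gap (V1→V2): /r/ → onset of the next syllable (single consonants are always licit onsets).
/u…a/ gap (V2→V3): cluster /zb/ — the longest permitted-onset suffix is /b/; onset = /b/, preceding coda = /z/.
Syllabification: ji.ruz.banh.
Syllable 2 is /ruz/: onset /r/, nucleus /u/, coda /z/.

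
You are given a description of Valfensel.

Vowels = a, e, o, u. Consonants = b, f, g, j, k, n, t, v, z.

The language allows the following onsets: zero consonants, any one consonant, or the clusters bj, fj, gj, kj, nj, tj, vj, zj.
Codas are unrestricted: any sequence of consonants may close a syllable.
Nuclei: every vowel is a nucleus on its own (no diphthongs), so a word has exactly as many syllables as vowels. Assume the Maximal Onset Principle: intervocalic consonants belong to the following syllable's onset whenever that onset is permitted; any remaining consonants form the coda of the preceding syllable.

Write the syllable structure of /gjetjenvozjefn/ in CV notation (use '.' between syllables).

CCV.CCVC.CV.CCVCC

Nuclei (vowels): e, e, o, e → 4 syllables.
Between /e/ (V1) and /e/ (V2): /tj/ — entire cluster is a permitted onset → onset /tj/, coda ∅.
Between /e/ (V2) and /o/ (V3): cluster /nv/ — the longest permitted-onset suffix is /v/; onset = /v/, preceding coda = /n/.
Between /o/ (V3) and /e/ (V4): /zj/ — entire cluster is a permitted onset → onset /zj/, coda ∅.
Syllabification: gje.tjen.vo.zjefn.
Mapping each syllable to C/V: /gje/ → CCV, /tjen/ → CCVC, /vo/ → CV, /zjefn/ → CCVCC.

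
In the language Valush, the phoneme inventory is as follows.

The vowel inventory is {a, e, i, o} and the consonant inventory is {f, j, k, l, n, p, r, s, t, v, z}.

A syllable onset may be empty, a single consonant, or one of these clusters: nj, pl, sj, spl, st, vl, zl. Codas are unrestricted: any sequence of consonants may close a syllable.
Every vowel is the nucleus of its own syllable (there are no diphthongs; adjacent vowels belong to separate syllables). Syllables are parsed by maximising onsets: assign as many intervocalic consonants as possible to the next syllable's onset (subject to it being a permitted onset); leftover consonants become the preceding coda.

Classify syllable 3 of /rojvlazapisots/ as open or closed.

open

Vowels present: o, a, a, i, o; each is a nucleus, giving 5 syllables.
/o…a/ gap (V1→V2): /jvl/; trying suffixes from longest down, /vl/ is the first permitted one, so coda /j/ | onset /vl/.
/a…a/ gap (V2→V3): /z/ is a single consonant, so it becomes the next onset.
/a…i/ gap (V3→V4): /p/ is a single consonant, so it becomes the next onset.
/i…o/ gap (V4→V5): just /s/ — single C goes to the following onset.
Result: roj.vla.za.pi.sots.
Syllable 3 is /za/; it ends in its nucleus with no coda, so it is open.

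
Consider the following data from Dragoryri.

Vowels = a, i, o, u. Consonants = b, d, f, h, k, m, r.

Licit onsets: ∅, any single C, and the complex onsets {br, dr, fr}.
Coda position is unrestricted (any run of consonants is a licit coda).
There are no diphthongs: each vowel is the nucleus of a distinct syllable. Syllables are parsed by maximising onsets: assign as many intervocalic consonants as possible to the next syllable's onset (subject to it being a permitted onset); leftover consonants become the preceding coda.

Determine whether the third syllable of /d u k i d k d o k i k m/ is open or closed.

open

Vowels present: u, i, o, i; each is a nucleus, giving 4 syllables.
V1 /u/ – V2 /i/: /k/ is a single consonant, so it becomes the next onset.
V2 /i/ – V3 /o/: /dkd/ splits as /dk/ + /d/ (/d/ is the longest suffix that is a licit onset).
V3 /o/ – V4 /i/: /k/ is a single consonant, so it becomes the next onset.
So the parse is du.kidk.do.kikm.
Syllable 3 is /do/; it ends in its nucleus with no coda, so it is open.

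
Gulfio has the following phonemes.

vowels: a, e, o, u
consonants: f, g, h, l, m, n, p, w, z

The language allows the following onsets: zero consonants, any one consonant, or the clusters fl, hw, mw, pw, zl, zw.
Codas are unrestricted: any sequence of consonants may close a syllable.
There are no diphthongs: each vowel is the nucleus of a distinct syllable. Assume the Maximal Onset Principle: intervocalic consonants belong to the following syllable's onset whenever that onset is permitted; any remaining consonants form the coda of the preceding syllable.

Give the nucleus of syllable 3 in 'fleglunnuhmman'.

u

Vowels present: e, u, u, a; each is a nucleus, giving 4 syllables.
The third nucleus (vowel 3 from the left) is /u/.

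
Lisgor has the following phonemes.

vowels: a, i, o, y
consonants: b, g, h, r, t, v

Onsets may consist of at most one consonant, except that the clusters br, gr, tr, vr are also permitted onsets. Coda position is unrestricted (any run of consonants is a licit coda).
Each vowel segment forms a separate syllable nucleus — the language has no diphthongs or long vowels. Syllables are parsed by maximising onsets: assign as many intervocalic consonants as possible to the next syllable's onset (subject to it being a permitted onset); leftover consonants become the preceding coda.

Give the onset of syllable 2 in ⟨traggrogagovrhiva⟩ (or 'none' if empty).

gr

Nuclei (vowels): a, o, a, o, i, a → 6 syllables.
/a…o/ gap (V1→V2): cluster /ggr/ — the longest permitted-onset suffix is /gr/; onset = /gr/, preceding coda = /g/.
/o…a/ gap (V2→V3): just /g/ — single C goes to the following onset.
/a…o/ gap (V3→V4): just /g/ — single C goes to the following onset.
/o…i/ gap (V4→V5): /vrh/ — longest licit onset from the right is /h/, leaving /vr/ as coda.
/i…a/ gap (V5→V6): just /v/ — single C goes to the following onset.
Syllabification: trag.gro.ga.govr.hi.va.
Syllable 2 is /gro/: onset /gr/, nucleus /o/, coda ∅.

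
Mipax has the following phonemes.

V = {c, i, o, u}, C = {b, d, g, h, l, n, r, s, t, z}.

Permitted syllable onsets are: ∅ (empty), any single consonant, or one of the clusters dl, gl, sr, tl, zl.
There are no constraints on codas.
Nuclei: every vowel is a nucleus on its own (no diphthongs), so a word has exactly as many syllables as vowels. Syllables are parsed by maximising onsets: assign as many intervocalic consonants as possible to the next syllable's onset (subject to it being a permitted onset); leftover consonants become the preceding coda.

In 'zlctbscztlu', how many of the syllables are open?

Nuclei (vowels): c, c, u → 3 syllables.
Between /c/ (V1) and /c/ (V2): cluster /tbs/ — the longest permitted-onset suffix is /s/; onset = /s/, preceding coda = /tb/.
Between /c/ (V2) and /u/ (V3): /ztl/ splits as /z/ + /tl/ (/tl/ is the longest suffix that is a licit onset).
Syllabification: zlctb.scz.tlu.
Classifying each syllable: /zlctb/ (closed), /scz/ (closed), /tlu/ (open).
Open syllables: 1.

1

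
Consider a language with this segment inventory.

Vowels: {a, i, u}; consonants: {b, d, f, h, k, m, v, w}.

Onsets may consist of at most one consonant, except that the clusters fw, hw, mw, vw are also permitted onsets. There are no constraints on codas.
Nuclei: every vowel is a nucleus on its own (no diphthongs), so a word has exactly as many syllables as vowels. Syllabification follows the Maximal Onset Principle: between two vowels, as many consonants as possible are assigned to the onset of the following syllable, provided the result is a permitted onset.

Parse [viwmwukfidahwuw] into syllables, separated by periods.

viw.mwuk.fi.da.hwuw

The vowels are i, u, i, a, u — 5 nuclei, so 5 syllables.
σ1/σ2 boundary: /wmw/ — longest licit onset from the right is /mw/, leaving /w/ as coda.
σ2/σ3 boundary: /kf/ splits as /k/ + /f/ (/f/ is the longest suffix that is a licit onset).
σ3/σ4 boundary: just /d/ — single C goes to the following onset.
σ4/σ5 boundary: cluster /hw/ — /hw/ is itself a permitted onset, so the whole cluster goes right; preceding coda = ∅.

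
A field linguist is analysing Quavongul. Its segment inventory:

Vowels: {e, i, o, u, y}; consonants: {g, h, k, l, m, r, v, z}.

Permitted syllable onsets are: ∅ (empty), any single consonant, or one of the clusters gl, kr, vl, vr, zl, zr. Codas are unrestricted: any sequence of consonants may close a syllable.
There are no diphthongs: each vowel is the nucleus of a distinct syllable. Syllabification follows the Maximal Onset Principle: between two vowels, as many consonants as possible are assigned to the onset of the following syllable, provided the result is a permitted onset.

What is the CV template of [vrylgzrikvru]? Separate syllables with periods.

CCVCC.CCVC.CCV

Nuclei (vowels): y, i, u → 3 syllables.
V1 /y/ – V2 /i/: /lgzr/ splits as /lg/ + /zr/ (/zr/ is the longest suffix that is a licit onset).
V2 /i/ – V3 /u/: /kvr/ — longest licit onset from the right is /vr/, leaving /k/ as coda.
So the parse is vrylg.zrik.vru.
Mapping each syllable to C/V: /vrylg/ → CCVCC, /zrik/ → CCVC, /vru/ → CCV.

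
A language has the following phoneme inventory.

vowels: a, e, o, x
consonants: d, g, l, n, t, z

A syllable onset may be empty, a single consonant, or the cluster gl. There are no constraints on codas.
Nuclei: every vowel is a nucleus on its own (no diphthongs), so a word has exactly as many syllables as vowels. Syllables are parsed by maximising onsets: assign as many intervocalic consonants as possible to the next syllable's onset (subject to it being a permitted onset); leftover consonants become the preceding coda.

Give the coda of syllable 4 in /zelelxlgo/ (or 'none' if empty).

none

The vowels are e, e, x, o — 4 nuclei, so 4 syllables.
σ1/σ2 boundary: /l/ is a single consonant, so it becomes the next onset.
σ2/σ3 boundary: /l/ is a single consonant, so it becomes the next onset.
σ3/σ4 boundary: /lg/ splits as /l/ + /g/ (/g/ is the longest suffix that is a licit onset).
Result: ze.le.lxl.go.
Syllable 4 is /go/: onset /g/, nucleus /o/, coda ∅.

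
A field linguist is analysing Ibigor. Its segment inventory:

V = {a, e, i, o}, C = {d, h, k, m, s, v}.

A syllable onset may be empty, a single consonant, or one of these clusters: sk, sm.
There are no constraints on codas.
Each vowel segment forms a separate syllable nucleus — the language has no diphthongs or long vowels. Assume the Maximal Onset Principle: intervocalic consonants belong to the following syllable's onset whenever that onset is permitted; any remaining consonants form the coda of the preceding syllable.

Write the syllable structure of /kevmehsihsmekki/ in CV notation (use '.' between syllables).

CVC.CVC.CVC.CCVC.CV

Nuclei (vowels): e, e, i, e, i → 5 syllables.
σ1/σ2 boundary: /vm/ — longest licit onset from the right is /m/, leaving /v/ as coda.
σ2/σ3 boundary: cluster /hs/ — the longest permitted-onset suffix is /s/; onset = /s/, preceding coda = /h/.
σ3/σ4 boundary: /hsm/ — longest licit onset from the right is /sm/, leaving /h/ as coda.
σ4/σ5 boundary: /kk/ splits as /k/ + /k/ (/k/ is the longest suffix that is a licit onset).
So the parse is kev.meh.sih.smek.ki.
Mapping each syllable to C/V: /kev/ → CVC, /meh/ → CVC, /sih/ → CVC, /smek/ → CCVC, /ki/ → CV.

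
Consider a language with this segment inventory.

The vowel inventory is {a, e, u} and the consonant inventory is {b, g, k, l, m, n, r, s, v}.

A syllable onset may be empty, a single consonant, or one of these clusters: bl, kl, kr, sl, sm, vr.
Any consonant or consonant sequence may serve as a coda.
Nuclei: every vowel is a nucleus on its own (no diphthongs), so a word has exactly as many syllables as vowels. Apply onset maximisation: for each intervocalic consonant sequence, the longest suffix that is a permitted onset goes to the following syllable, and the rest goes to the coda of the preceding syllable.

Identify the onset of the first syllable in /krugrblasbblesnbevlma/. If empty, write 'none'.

Vowels present: u, a, e, e, a; each is a nucleus, giving 5 syllables.
Between /u/ (V1) and /a/ (V2): /grbl/; trying suffixes from longest down, /bl/ is the first permitted one, so coda /gr/ | onset /bl/.
Between /a/ (V2) and /e/ (V3): /sbbl/; trying suffixes from longest down, /bl/ is the first permitted one, so coda /sb/ | onset /bl/.
Between /e/ (V3) and /e/ (V4): /snb/; trying suffixes from longest down, /b/ is the first permitted one, so coda /sn/ | onset /b/.
Between /e/ (V4) and /a/ (V5): /vlm/ — longest licit onset from the right is /m/, leaving /vl/ as coda.
Syllabification: krugr.blasb.blesn.bevl.ma.
Syllable 1 is /krugr/: onset /kr/, nucleus /u/, coda /gr/.

kr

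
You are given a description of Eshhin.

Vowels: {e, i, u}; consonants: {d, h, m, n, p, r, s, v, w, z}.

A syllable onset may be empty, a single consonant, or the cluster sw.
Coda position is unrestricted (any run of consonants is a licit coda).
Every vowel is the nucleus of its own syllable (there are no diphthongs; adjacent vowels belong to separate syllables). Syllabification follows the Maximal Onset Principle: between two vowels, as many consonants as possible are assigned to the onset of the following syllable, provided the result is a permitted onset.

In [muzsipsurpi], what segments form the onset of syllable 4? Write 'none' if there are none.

Vowels present: u, i, u, i; each is a nucleus, giving 4 syllables.
/u…i/ gap (V1→V2): /zs/ — longest licit onset from the right is /s/, leaving /z/ as coda.
/i…u/ gap (V2→V3): /ps/; trying suffixes from longest down, /s/ is the first permitted one, so coda /p/ | onset /s/.
/u…i/ gap (V3→V4): /rp/ splits as /r/ + /p/ (/p/ is the longest suffix that is a licit onset).
Syllabification: muz.sip.sur.pi.
Syllable 4 is /pi/: onset /p/, nucleus /i/, coda ∅.

p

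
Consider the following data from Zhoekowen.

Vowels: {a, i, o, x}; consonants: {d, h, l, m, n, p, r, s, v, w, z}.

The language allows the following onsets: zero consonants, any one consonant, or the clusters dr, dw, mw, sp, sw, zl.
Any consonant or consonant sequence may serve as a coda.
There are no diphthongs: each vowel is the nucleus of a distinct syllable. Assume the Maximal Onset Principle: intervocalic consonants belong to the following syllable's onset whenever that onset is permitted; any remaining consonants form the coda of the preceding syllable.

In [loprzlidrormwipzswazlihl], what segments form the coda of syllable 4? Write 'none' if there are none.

The vowels are o, i, o, i, a, i — 6 nuclei, so 6 syllables.
V1 /o/ – V2 /i/: cluster /przl/ — the longest permitted-onset suffix is /zl/; onset = /zl/, preceding coda = /pr/.
V2 /i/ – V3 /o/: /dr/ — entire cluster is a permitted onset → onset /dr/, coda ∅.
V3 /o/ – V4 /i/: /rmw/; trying suffixes from longest down, /mw/ is the first permitted one, so coda /r/ | onset /mw/.
V4 /i/ – V5 /a/: /pzsw/ splits as /pz/ + /sw/ (/sw/ is the longest suffix that is a licit onset).
V5 /a/ – V6 /i/: cluster /zl/ — /zl/ is itself a permitted onset, so the whole cluster goes right; preceding coda = ∅.
Putting it together: lopr.zli.dror.mwipz.swa.zlihl.
Syllable 4 is /mwipz/: onset /mw/, nucleus /i/, coda /pz/.

pz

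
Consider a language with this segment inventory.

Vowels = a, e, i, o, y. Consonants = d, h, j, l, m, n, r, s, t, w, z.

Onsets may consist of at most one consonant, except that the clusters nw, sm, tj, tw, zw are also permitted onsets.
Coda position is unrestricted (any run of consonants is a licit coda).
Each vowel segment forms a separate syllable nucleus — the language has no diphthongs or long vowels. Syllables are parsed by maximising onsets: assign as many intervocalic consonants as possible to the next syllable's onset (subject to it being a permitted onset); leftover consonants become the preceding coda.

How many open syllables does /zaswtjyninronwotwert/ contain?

Vowels present: a, y, i, o, o, e; each is a nucleus, giving 6 syllables.
Between /a/ (V1) and /y/ (V2): cluster /swtj/ — the longest permitted-onset suffix is /tj/; onset = /tj/, preceding coda = /sw/.
Between /y/ (V2) and /i/ (V3): just /n/ — single C goes to the following onset.
Between /i/ (V3) and /o/ (V4): /nr/ splits as /n/ + /r/ (/r/ is the longest suffix that is a licit onset).
Between /o/ (V4) and /o/ (V5): /nw/ — entire cluster is a permitted onset → onset /nw/, coda ∅.
Between /o/ (V5) and /e/ (V6): cluster /tw/ — /tw/ is itself a permitted onset, so the whole cluster goes right; preceding coda = ∅.
Syllabification: zasw.tjy.nin.ro.nwo.twert.
Classifying each syllable: /zasw/ (closed), /tjy/ (open), /nin/ (closed), /ro/ (open), /nwo/ (open), /twert/ (closed).
Open syllables: 3.

3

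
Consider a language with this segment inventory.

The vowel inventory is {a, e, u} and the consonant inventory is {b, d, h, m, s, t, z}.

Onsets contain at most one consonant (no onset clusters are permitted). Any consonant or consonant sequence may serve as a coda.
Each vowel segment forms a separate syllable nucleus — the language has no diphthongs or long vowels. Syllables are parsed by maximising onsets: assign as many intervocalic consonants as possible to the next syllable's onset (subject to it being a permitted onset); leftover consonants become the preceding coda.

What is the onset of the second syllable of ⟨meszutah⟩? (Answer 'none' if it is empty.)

z

Vowels present: e, u, a; each is a nucleus, giving 3 syllables.
σ1/σ2 boundary: /sz/ splits as /s/ + /z/ (/z/ is the longest suffix that is a licit onset).
σ2/σ3 boundary: /t/ is a single consonant, so it becomes the next onset.
So the parse is mes.zu.tah.
Syllable 2 is /zu/: onset /z/, nucleus /u/, coda ∅.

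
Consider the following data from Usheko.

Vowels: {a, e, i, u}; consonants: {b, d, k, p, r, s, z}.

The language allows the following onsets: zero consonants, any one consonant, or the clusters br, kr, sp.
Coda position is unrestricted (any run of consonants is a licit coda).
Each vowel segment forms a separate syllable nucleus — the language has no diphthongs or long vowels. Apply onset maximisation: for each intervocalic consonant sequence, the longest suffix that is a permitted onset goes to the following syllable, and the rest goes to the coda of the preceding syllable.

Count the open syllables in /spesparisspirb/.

Vowels present: e, a, i, i; each is a nucleus, giving 4 syllables.
/e…a/ gap (V1→V2): cluster /sp/ — /sp/ is itself a permitted onset, so the whole cluster goes right; preceding coda = ∅.
/a…i/ gap (V2→V3): /r/ → onset of the next syllable (single consonants are always licit onsets).
/i…i/ gap (V3→V4): /ssp/ splits as /s/ + /sp/ (/sp/ is the longest suffix that is a licit onset).
Syllabification: spe.spa.ris.spirb.
Classifying each syllable: /spe/ (open), /spa/ (open), /ris/ (closed), /spirb/ (closed).
Open syllables: 2.

2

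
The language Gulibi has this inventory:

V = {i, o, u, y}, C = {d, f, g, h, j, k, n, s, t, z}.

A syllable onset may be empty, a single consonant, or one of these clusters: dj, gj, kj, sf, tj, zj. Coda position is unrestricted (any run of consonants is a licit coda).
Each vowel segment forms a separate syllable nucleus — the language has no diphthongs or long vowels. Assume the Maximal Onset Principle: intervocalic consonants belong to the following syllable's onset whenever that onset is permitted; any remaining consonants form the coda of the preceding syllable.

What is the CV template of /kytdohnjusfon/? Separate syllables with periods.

CVC.CVCC.CV.CCVC

The vowels are y, o, u, o — 4 nuclei, so 4 syllables.
Between /y/ (V1) and /o/ (V2): /td/; trying suffixes from longest down, /d/ is the first permitted one, so coda /t/ | onset /d/.
Between /o/ (V2) and /u/ (V3): /hnj/ splits as /hn/ + /j/ (/j/ is the longest suffix that is a licit onset).
Between /u/ (V3) and /o/ (V4): /sf/ is a licit onset in full, so it all attaches to the next syllable.
Result: kyt.dohn.ju.sfon.
Mapping each syllable to C/V: /kyt/ → CVC, /dohn/ → CVCC, /ju/ → CV, /sfon/ → CCVC.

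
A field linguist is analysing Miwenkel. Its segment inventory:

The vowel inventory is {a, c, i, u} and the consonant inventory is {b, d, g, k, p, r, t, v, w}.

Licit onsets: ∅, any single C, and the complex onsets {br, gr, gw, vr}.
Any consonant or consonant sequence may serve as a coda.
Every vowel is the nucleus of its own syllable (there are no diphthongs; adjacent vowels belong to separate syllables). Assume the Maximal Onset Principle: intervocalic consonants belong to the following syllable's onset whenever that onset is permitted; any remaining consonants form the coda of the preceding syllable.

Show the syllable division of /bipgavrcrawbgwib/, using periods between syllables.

The vowels are i, a, c, a, i — 5 nuclei, so 5 syllables.
V1 /i/ – V2 /a/: cluster /pg/ — the longest permitted-onset suffix is /g/; onset = /g/, preceding coda = /p/.
V2 /a/ – V3 /c/: /vr/ is a licit onset in full, so it all attaches to the next syllable.
V3 /c/ – V4 /a/: just /r/ — single C goes to the following onset.
V4 /a/ – V5 /i/: /wbgw/ splits as /wb/ + /gw/ (/gw/ is the longest suffix that is a licit onset).

bip.ga.vrc.rawb.gwib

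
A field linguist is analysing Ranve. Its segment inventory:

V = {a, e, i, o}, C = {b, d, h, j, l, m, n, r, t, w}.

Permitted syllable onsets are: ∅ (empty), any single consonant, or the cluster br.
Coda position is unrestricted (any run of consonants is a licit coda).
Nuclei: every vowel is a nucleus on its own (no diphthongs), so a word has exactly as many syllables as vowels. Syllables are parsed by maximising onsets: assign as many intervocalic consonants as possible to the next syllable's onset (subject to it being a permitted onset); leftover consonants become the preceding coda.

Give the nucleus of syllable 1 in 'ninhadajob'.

i

The vowels are i, a, a, o — 4 nuclei, so 4 syllables.
The first nucleus (vowel 1 from the left) is /i/.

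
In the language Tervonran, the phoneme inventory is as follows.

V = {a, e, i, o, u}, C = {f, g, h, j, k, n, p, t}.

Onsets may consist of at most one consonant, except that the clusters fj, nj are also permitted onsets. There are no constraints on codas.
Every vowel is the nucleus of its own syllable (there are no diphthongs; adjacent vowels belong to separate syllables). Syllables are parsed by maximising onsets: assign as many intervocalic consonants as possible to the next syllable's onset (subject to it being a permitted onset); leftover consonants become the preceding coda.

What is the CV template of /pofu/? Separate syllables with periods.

CV.CV

The vowels are o, u — 2 nuclei, so 2 syllables.
V1 /o/ – V2 /u/: /f/ is a single consonant, so it becomes the next onset.
So the parse is po.fu.
Mapping each syllable to C/V: /po/ → CV, /fu/ → CV.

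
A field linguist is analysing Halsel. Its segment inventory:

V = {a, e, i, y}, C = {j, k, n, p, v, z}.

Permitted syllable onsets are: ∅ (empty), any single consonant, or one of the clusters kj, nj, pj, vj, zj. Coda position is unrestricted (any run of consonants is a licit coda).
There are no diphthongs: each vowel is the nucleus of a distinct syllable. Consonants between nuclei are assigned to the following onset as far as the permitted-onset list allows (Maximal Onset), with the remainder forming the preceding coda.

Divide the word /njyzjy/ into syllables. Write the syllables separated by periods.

Nuclei (vowels): y, y → 2 syllables.
V1 /y/ – V2 /y/: /zj/ — entire cluster is a permitted onset → onset /zj/, coda ∅.

njy.zjy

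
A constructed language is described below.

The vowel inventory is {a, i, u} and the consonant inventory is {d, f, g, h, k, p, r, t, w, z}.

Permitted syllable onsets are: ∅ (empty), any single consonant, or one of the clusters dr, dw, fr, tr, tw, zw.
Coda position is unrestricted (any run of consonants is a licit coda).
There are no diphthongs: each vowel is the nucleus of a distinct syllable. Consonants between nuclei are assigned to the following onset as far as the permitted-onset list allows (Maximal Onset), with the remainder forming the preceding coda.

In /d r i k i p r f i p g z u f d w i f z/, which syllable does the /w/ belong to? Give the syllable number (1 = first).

Nuclei (vowels): i, i, i, u, i → 5 syllables.
V1 /i/ – V2 /i/: /k/ is a single consonant, so it becomes the next onset.
V2 /i/ – V3 /i/: /prf/ — longest licit onset from the right is /f/, leaving /pr/ as coda.
V3 /i/ – V4 /u/: cluster /pgz/ — the longest permitted-onset suffix is /z/; onset = /z/, preceding coda = /pg/.
V4 /u/ – V5 /i/: /fdw/ splits as /f/ + /dw/ (/dw/ is the longest suffix that is a licit onset).
Result: dri.kipr.fipg.zuf.dwifz.
The /w/ is in the onset of syllable 5 (/dwifz/).

5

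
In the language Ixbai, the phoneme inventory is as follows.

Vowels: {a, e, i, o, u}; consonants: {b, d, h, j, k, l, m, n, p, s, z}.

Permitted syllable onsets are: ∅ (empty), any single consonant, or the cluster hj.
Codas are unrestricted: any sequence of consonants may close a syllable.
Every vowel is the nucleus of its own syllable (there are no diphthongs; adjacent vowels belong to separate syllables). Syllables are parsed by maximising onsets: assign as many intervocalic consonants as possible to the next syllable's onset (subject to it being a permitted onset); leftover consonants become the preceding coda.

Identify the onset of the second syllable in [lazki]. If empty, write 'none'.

Nuclei (vowels): a, i → 2 syllables.
V1 /a/ – V2 /i/: cluster /zk/ — the longest permitted-onset suffix is /k/; onset = /k/, preceding coda = /z/.
Result: laz.ki.
Syllable 2 is /ki/: onset /k/, nucleus /i/, coda ∅.

k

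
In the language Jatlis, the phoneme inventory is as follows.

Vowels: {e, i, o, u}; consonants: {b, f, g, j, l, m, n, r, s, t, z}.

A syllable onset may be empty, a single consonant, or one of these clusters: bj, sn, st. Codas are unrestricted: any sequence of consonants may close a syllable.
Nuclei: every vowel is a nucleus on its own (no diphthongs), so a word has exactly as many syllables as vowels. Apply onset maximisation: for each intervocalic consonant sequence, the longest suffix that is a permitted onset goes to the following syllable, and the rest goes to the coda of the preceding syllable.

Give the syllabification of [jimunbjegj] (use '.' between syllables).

ji.mun.bjegj

Nuclei (vowels): i, u, e → 3 syllables.
Between /i/ (V1) and /u/ (V2): just /m/ — single C goes to the following onset.
Between /u/ (V2) and /e/ (V3): cluster /nbj/ — the longest permitted-onset suffix is /bj/; onset = /bj/, preceding coda = /n/.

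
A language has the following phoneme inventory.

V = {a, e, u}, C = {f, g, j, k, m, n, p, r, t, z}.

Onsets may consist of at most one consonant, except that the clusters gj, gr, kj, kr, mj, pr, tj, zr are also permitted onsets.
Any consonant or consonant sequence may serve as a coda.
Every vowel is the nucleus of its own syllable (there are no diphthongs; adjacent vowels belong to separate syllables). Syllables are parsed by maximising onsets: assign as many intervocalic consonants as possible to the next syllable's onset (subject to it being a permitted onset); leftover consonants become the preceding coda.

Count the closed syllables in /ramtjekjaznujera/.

Vowels present: a, e, a, u, e, a; each is a nucleus, giving 6 syllables.
/a…e/ gap (V1→V2): /mtj/ — longest licit onset from the right is /tj/, leaving /m/ as coda.
/e…a/ gap (V2→V3): /kj/ — entire cluster is a permitted onset → onset /kj/, coda ∅.
/a…u/ gap (V3→V4): /zn/ — longest licit onset from the right is /n/, leaving /z/ as coda.
/u…e/ gap (V4→V5): /j/ → onset of the next syllable (single consonants are always licit onsets).
/e…a/ gap (V5→V6): just /r/ — single C goes to the following onset.
So the parse is ram.tje.kjaz.nu.je.ra.
Classifying each syllable: /ram/ (closed), /tje/ (open), /kjaz/ (closed), /nu/ (open), /je/ (open), /ra/ (open).
Closed syllables: 2.

2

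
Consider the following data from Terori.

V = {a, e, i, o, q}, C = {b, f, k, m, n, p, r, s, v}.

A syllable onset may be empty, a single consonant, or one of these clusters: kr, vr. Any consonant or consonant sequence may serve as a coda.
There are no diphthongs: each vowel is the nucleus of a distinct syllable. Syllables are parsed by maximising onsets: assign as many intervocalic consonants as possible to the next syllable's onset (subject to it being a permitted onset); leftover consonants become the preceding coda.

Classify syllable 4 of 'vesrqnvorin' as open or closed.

closed

Vowels present: e, q, o, i; each is a nucleus, giving 4 syllables.
/e…q/ gap (V1→V2): cluster /sr/ — the longest permitted-onset suffix is /r/; onset = /r/, preceding coda = /s/.
/q…o/ gap (V2→V3): /nv/ — longest licit onset from the right is /v/, leaving /n/ as coda.
/o…i/ gap (V3→V4): /r/ is a single consonant, so it becomes the next onset.
Putting it together: ves.rqn.vo.rin.
Syllable 4 is /rin/ with coda /n/, so it is closed.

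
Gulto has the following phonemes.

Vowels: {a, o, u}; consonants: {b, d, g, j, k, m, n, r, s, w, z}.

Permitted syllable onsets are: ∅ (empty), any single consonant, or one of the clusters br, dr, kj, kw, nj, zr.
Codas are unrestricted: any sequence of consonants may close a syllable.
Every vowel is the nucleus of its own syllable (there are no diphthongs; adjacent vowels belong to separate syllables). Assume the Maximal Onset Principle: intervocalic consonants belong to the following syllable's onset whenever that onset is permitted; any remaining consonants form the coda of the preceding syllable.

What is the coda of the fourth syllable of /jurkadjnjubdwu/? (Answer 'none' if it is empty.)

The vowels are u, a, u, u — 4 nuclei, so 4 syllables.
σ1/σ2 boundary: /rk/; trying suffixes from longest down, /k/ is the first permitted one, so coda /r/ | onset /k/.
σ2/σ3 boundary: /djnj/; trying suffixes from longest down, /nj/ is the first permitted one, so coda /dj/ | onset /nj/.
σ3/σ4 boundary: /bdw/; trying suffixes from longest down, /w/ is the first permitted one, so coda /bd/ | onset /w/.
Syllabification: jur.kadj.njubd.wu.
Syllable 4 is /wu/: onset /w/, nucleus /u/, coda ∅.

none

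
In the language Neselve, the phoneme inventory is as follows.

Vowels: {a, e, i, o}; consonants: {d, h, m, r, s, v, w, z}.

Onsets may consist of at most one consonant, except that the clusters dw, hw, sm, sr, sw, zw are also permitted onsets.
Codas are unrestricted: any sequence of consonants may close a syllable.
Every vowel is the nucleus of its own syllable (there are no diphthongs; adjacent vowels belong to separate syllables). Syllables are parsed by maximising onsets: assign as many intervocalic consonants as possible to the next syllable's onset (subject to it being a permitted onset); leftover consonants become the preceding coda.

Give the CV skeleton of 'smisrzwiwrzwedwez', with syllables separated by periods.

The vowels are i, i, e, e — 4 nuclei, so 4 syllables.
σ1/σ2 boundary: /srzw/; trying suffixes from longest down, /zw/ is the first permitted one, so coda /sr/ | onset /zw/.
σ2/σ3 boundary: /wrzw/ — longest licit onset from the right is /zw/, leaving /wr/ as coda.
σ3/σ4 boundary: /dw/ — entire cluster is a permitted onset → onset /dw/, coda ∅.
Result: smisr.zwiwr.zwe.dwez.
Mapping each syllable to C/V: /smisr/ → CCVCC, /zwiwr/ → CCVCC, /zwe/ → CCV, /dwez/ → CCVC.

CCVCC.CCVCC.CCV.CCVC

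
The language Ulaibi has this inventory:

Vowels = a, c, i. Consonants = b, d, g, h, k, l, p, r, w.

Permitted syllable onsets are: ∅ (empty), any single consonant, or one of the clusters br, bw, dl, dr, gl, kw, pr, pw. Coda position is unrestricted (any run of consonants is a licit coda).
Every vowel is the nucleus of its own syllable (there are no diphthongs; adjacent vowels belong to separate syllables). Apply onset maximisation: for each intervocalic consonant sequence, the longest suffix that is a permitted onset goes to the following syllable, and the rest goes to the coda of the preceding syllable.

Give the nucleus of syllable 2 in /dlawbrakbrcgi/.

Vowels present: a, a, c, i; each is a nucleus, giving 4 syllables.
The second nucleus (vowel 2 from the left) is /a/.

a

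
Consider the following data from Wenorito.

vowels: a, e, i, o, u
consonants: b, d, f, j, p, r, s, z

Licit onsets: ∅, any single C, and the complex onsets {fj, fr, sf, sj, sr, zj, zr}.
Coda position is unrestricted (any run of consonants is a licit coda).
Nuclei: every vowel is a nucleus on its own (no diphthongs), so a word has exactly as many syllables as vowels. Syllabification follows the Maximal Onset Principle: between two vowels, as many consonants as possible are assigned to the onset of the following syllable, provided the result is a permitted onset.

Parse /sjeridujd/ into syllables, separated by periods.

Nuclei (vowels): e, i, u → 3 syllables.
V1 /e/ – V2 /i/: /r/ is a single consonant, so it becomes the next onset.
V2 /i/ – V3 /u/: just /d/ — single C goes to the following onset.

sje.ri.dujd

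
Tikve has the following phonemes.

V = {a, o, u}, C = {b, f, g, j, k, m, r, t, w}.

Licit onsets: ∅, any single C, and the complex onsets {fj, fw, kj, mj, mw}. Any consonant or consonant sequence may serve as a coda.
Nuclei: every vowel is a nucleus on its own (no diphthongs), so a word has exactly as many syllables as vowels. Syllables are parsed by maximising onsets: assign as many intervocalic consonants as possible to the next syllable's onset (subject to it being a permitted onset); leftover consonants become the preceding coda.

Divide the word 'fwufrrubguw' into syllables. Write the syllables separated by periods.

fwufr.rub.guw

Vowels present: u, u, u; each is a nucleus, giving 3 syllables.
V1 /u/ – V2 /u/: cluster /frr/ — the longest permitted-onset suffix is /r/; onset = /r/, preceding coda = /fr/.
V2 /u/ – V3 /u/: cluster /bg/ — the longest permitted-onset suffix is /g/; onset = /g/, preceding coda = /b/.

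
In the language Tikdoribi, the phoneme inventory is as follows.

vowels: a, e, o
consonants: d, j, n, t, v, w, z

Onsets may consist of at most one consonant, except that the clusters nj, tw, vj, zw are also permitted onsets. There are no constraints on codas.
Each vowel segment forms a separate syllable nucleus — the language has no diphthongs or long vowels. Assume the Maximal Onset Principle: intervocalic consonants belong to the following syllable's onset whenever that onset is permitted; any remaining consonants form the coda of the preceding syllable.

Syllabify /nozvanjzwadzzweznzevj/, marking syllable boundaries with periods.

noz.vanj.zwadz.zwezn.zevj

Vowels present: o, a, a, e, e; each is a nucleus, giving 5 syllables.
σ1/σ2 boundary: /zv/; trying suffixes from longest down, /v/ is the first permitted one, so coda /z/ | onset /v/.
σ2/σ3 boundary: /njzw/ splits as /nj/ + /zw/ (/zw/ is the longest suffix that is a licit onset).
σ3/σ4 boundary: /dzzw/; trying suffixes from longest down, /zw/ is the first permitted one, so coda /dz/ | onset /zw/.
σ4/σ5 boundary: /znz/; trying suffixes from longest down, /z/ is the first permitted one, so coda /zn/ | onset /z/.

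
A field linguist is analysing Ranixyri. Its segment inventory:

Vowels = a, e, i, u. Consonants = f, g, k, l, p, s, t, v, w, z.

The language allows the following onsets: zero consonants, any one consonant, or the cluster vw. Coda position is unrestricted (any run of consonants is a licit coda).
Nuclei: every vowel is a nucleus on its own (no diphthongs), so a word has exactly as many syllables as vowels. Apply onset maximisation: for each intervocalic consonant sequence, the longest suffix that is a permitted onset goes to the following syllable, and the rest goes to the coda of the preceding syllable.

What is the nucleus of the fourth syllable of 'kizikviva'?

The vowels are i, i, i, a — 4 nuclei, so 4 syllables.
The fourth nucleus (vowel 4 from the left) is /a/.

a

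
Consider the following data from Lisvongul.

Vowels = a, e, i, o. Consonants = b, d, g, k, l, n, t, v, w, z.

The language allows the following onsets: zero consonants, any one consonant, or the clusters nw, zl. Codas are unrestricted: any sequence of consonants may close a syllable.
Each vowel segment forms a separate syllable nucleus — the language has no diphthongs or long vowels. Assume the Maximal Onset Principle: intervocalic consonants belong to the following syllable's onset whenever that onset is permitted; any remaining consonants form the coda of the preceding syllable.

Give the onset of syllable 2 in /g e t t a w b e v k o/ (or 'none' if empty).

Nuclei (vowels): e, a, e, o → 4 syllables.
Between /e/ (V1) and /a/ (V2): /tt/ — longest licit onset from the right is /t/, leaving /t/ as coda.
Between /a/ (V2) and /e/ (V3): /wb/; trying suffixes from longest down, /b/ is the first permitted one, so coda /w/ | onset /b/.
Between /e/ (V3) and /o/ (V4): cluster /vk/ — the longest permitted-onset suffix is /k/; onset = /k/, preceding coda = /v/.
So the parse is get.taw.bev.ko.
Syllable 2 is /taw/: onset /t/, nucleus /a/, coda /w/.

t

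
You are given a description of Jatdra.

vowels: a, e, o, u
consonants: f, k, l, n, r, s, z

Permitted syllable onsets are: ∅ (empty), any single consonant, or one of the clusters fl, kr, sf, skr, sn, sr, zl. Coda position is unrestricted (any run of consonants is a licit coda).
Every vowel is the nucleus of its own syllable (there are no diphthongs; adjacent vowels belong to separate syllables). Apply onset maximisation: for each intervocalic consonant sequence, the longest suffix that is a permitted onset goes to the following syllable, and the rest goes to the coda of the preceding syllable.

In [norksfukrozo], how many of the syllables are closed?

1

The vowels are o, u, o, o — 4 nuclei, so 4 syllables.
V1 /o/ – V2 /u/: /rksf/ — longest licit onset from the right is /sf/, leaving /rk/ as coda.
V2 /u/ – V3 /o/: cluster /kr/ — /kr/ is itself a permitted onset, so the whole cluster goes right; preceding coda = ∅.
V3 /o/ – V4 /o/: just /z/ — single C goes to the following onset.
Putting it together: nork.sfu.kro.zo.
Classifying each syllable: /nork/ (closed), /sfu/ (open), /kro/ (open), /zo/ (open).
Closed syllables: 1.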